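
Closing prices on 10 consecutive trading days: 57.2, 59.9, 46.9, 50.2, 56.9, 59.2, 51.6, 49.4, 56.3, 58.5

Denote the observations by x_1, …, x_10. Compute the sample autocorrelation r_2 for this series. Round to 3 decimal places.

Mean x̄ = (57.2 + 59.9 + 46.9 + 50.2 + 56.9 + 59.2 + 51.6 + 49.4 + 56.3 + 58.5)/10 = 54.6100
Numerator Σ_{t=1}^{8}(x_t−x̄)(x_{t+2}−x̄) = -137.3562
Denominator Σ(x_t−x̄)² = 194.0890
r_2 = -137.3562 / 194.0890 = -0.708

-0.708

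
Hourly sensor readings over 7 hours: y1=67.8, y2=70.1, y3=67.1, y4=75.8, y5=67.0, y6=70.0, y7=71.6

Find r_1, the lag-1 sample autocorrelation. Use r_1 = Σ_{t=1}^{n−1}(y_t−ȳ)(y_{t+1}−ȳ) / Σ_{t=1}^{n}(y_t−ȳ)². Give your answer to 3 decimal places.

Mean ȳ = (67.8 + 70.1 + 67.1 + 75.8 + 67.0 + 70.0 + 71.6)/7 = 69.9143
Deviations from mean: -2.1143, 0.1857, -2.8143, 5.8857, -2.9143, 0.0857, 1.6857
Σ(y_t−ȳ)(y_{t+1}−ȳ) = (-0.3927) + (-0.5227) + (-16.5641) + (-17.1527) + (-0.2498) + (0.1445) = -34.7373
Denominator Σ(y_t−ȳ)² = 58.4086
r_1 = -34.7373 / 58.4086 = -0.595

-0.595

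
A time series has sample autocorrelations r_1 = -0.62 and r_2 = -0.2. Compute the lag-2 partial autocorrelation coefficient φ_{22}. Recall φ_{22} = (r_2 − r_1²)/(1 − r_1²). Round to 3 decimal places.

-0.949

φ_{22} = (r_2 − r_1²) / (1 − r_1²)
r_1² = (-0.62)² = 0.3844
Numerator = -0.2 − 0.3844 = -0.5844; denominator = 1 − 0.3844 = 0.6156
φ_{22} = -0.5844 / 0.6156 = -0.949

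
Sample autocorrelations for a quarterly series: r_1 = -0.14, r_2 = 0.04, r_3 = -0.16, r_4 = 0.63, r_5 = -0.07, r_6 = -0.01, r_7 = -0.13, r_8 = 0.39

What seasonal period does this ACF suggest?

4

The largest autocorrelation is r_4 = 0.63, with a weaker echo at lag 8 (0.39); the remaining lags stay at or below 0.04.
The dominant spike at lag 4 indicates a seasonal period of 4.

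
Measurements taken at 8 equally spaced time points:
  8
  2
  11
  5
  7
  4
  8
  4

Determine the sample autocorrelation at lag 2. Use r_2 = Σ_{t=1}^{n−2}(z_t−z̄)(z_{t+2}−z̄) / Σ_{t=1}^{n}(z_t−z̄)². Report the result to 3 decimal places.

0.452

Mean z̄ = (8 + 2 + 11 + 5 + 7 + 4 + 8 + 4)/8 = 6.1250
Deviations from mean: 1.8750, -4.1250, 4.8750, -1.1250, 0.8750, -2.1250, 1.8750, -2.1250
Numerator Σ_{t=1}^{6}(z_t−z̄)(z_{t+2}−z̄) = 26.5938
Denominator Σ(z_t−z̄)² = 58.8750
r_2 = 26.5938 / 58.8750 = 0.452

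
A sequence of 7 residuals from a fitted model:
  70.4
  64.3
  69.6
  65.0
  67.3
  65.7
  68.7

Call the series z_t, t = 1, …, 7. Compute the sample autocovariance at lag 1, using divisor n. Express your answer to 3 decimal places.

-3.399

Mean z̄ = (70.4 + 64.3 + 69.6 + 65.0 + 67.3 + 65.7 + 68.7)/7 = 67.2857
Deviations: 3.1143, -2.9857, 2.3143, -2.2857, 0.0143, -1.5857, 1.4143
Σ_{t=1}^{6}(z_t−z̄)(z_{t+1}−z̄) = -23.7959
γ_1 = -23.7959 / 7 = -3.399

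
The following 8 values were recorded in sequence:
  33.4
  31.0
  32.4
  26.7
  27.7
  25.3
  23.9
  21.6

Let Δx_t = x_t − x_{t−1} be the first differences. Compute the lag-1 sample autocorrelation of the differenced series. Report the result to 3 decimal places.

First differences Δx: -2.4, 1.4, -5.7, 1.0, -2.4, -1.4, -2.3
Mean of differences = -1.6857
Numerator Σ(Δx_t−Δx̄)(Δx_{t+1}−Δx̄) = -27.6702
Denominator Σ(Δx_t−Δx̄)² = 34.3286
r_1(Δx) = -27.6702 / 34.3286 = -0.806

-0.806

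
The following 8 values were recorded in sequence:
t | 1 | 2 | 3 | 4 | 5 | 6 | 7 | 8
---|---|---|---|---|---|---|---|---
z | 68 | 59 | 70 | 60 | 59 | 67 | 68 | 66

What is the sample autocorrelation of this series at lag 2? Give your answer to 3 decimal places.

Mean z̄ = (68 + 59 + 70 + 60 + 59 + 67 + 68 + 66)/8 = 64.6250
Deviations from mean: 3.3750, -5.6250, 5.3750, -4.6250, -5.6250, 2.3750, 3.3750, 1.3750
Σ(z_t−z̄)(z_{t+2}−z̄) = (18.1406) + (26.0156) + (-30.2344) + (-10.9844) + (-18.9844) + (3.2656) = -12.7813
Denominator Σ(z_t−z̄)² = 143.8750
r_2 = -12.7813 / 143.8750 = -0.089

-0.089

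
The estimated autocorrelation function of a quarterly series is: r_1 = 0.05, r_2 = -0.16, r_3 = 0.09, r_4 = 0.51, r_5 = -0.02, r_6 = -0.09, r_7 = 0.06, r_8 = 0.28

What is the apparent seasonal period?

4

The largest autocorrelation is r_4 = 0.51, with a weaker echo at lag 8 (0.28); the remaining lags stay at or below 0.09.
The dominant spike at lag 4 indicates a seasonal period of 4.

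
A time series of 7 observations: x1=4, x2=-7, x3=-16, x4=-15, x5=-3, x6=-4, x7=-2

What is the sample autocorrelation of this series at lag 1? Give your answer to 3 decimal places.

0.241

Mean x̄ = (4 − 7 − 16 − 15 − 3 − 4 − 2)/7 = -6.1429
Numerator Σ_{t=1}^{6}(x_t−x̄)(x_{t+1}−x̄) = 74.8367
Denominator Σ(x_t−x̄)² = 310.8571
r_1 = 74.8367 / 310.8571 = 0.241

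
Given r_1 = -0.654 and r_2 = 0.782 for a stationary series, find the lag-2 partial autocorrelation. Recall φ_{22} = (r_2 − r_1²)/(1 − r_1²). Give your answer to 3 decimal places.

0.619

φ_{22} = (r_2 − r_1²) / (1 − r_1²)
r_1² = (-0.654)² = 0.427716
Numerator = 0.782 − 0.4277 = 0.3543; denominator = 1 − 0.4277 = 0.5723
φ_{22} = 0.3543 / 0.5723 = 0.619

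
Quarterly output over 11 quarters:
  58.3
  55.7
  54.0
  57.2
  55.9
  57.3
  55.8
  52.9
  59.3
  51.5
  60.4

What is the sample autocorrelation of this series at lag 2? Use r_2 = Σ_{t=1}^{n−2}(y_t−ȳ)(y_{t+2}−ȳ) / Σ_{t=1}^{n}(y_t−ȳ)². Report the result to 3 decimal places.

0.283

Mean ȳ = (58.3 + 55.7 + 54.0 + 57.2 + 55.9 + 57.3 + 55.8 + 52.9 + 59.3 + 51.5 + 60.4)/11 = 56.2091
Numerator Σ_{t=1}^{9}(y_t−ȳ)(y_{t+2}−ȳ) = 20.4289
Denominator Σ(y_t−ȳ)² = 72.1891
r_2 = 20.4289 / 72.1891 = 0.283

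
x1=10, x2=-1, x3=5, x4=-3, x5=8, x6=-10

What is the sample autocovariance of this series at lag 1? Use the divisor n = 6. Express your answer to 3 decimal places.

-24.958

Mean x̄ = (10 − 1 + 5 − 3 + 8 − 10)/6 = 1.5000
Deviations: 8.5000, -2.5000, 3.5000, -4.5000, 6.5000, -11.5000
Σ_{t=1}^{5}(x_t−x̄)(x_{t+1}−x̄) = -149.7500
γ_1 = -149.7500 / 6 = -24.958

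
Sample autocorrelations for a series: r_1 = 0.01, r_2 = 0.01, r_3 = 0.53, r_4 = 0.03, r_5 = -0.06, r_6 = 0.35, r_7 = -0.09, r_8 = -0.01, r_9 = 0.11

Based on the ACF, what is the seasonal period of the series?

The largest autocorrelation is r_3 = 0.53, with a weaker echo at lag 6 (0.35); the remaining lags stay at or below 0.11.
The dominant spike at lag 3 indicates a seasonal period of 3.

3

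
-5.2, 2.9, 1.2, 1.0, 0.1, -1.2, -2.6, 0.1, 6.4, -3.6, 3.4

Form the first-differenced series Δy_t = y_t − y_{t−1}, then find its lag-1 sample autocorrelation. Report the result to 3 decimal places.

First differences Δy: 8.1, -1.7, -0.2, -0.9, -1.3, -1.4, 2.7, 6.3, -10.0, 7.0
Mean of differences = 0.8600
Numerator Σ(Δy_t−Δȳ)(Δy_{t+1}−Δȳ) = -125.1796
Denominator Σ(Δy_t−Δȳ)² = 261.5840
r_1(Δy) = -125.1796 / 261.5840 = -0.479

-0.479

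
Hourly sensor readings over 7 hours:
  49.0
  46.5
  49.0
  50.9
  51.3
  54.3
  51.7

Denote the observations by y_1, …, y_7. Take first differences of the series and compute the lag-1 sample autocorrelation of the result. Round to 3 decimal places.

First differences Δy: -2.5, 2.5, 1.9, 0.4, 3.0, -2.6
Mean of differences = 0.4500
Numerator Σ(Δy_t−Δȳ)(Δy_{t+1}−Δȳ) = -11.0525
Denominator Σ(Δy_t−Δȳ)² = 30.8150
r_1(Δy) = -11.0525 / 30.8150 = -0.359

-0.359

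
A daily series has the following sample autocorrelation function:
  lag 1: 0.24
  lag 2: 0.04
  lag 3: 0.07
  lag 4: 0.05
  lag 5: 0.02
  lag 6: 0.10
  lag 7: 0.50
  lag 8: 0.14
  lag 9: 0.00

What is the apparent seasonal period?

7

The largest autocorrelation is r_7 = 0.50; the remaining lags stay at or below 0.24. The elevated value at lag 1 (0.24), dropping to 0.04 at lag 2, reflects decaying short-term dependence rather than seasonality.
The dominant spike at lag 7 indicates a seasonal period of 7.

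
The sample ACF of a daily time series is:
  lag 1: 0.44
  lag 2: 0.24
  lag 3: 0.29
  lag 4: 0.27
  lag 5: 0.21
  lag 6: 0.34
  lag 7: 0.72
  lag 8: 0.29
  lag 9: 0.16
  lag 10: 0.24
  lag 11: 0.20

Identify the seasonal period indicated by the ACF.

The largest autocorrelation is r_7 = 0.72; the remaining lags stay at or below 0.44. The elevated value at lag 1 (0.44), dropping to 0.24 at lag 2, reflects decaying short-term dependence rather than seasonality.
The dominant spike at lag 7 indicates a seasonal period of 7.

7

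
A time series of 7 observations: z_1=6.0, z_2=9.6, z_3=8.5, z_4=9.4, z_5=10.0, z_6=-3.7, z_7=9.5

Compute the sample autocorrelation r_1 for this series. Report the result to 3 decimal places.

-0.321

Mean z̄ = (6.0 + 9.6 + 8.5 + 9.4 + 10.0 − 3.7 + 9.5)/7 = 7.0429
Deviations from mean: -1.0429, 2.5571, 1.4571, 2.3571, 2.9571, -10.7429, 2.4571
Σ(z_t−z̄)(z_{t+1}−z̄) = (-2.6667) + (3.7261) + (3.4347) + (6.9704) + (-31.7682) + (-26.3967) = -46.7004
Denominator Σ(z_t−z̄)² = 145.4971
r_1 = -46.7004 / 145.4971 = -0.321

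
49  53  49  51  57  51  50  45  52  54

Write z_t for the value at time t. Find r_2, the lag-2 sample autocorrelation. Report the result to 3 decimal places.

Mean z̄ = (49 + 53 + 49 + 51 + 57 + 51 + 50 + 45 + 52 + 54)/10 = 51.1000
Numerator Σ_{t=1}^{8}(z_t−z̄)(z_{t+2}−z̄) = -32.7200
Denominator Σ(z_t−z̄)² = 94.9000
r_2 = -32.7200 / 94.9000 = -0.345

-0.345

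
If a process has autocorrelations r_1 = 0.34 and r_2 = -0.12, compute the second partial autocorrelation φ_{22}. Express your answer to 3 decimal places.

φ_{22} = (r_2 − r_1²) / (1 − r_1²)
r_1² = (0.34)² = 0.1156
Numerator = -0.12 − 0.1156 = -0.2356; denominator = 1 − 0.1156 = 0.8844
φ_{22} = -0.2356 / 0.8844 = -0.266

-0.266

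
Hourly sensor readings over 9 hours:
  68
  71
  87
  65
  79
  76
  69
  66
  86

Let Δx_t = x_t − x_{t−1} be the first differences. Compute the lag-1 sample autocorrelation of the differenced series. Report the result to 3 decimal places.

-0.485

First differences Δx: 3, 16, -22, 14, -3, -7, -3, 20
Mean of differences = 2.2500
Numerator Σ(Δx_t−Δx̄)(Δx_{t+1}−Δx̄) = -665.8125
Denominator Σ(Δx_t−Δx̄)² = 1371.5000
r_1(Δx) = -665.8125 / 1371.5000 = -0.485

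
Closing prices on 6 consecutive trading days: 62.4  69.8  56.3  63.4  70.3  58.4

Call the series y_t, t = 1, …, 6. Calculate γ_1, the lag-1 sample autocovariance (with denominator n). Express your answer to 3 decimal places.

-14.425

Mean ȳ = (62.4 + 69.8 + 56.3 + 63.4 + 70.3 + 58.4)/6 = 63.4333
Deviations: -1.0333, 6.3667, -7.1333, -0.0333, 6.8667, -5.0333
Σ_{t=1}^{5}(y_t−ȳ)(y_{t+1}−ȳ) = -86.5478
γ_1 = -86.5478 / 6 = -14.425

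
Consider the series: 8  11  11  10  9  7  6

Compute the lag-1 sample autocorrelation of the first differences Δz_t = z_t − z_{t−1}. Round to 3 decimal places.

First differences Δz: 3, 0, -1, -1, -2, -1
Mean of differences = -0.3333
Numerator Σ(Δz_t−Δz̄)(Δz_{t+1}−Δz̄) = 3.5556
Denominator Σ(Δz_t−Δz̄)² = 15.3333
r_1(Δz) = 3.5556 / 15.3333 = 0.232

0.232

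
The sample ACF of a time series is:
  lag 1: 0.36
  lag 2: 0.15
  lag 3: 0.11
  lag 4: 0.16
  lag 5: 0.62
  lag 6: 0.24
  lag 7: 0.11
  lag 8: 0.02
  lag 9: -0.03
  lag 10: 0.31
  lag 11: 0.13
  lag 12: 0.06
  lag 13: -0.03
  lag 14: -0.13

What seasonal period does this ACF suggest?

5

The largest autocorrelation is r_5 = 0.62; the remaining lags stay at or below 0.36. The elevated value at lag 1 (0.36), dropping to 0.15 at lag 2, reflects decaying short-term dependence rather than seasonality.
The dominant spike at lag 5 indicates a seasonal period of 5.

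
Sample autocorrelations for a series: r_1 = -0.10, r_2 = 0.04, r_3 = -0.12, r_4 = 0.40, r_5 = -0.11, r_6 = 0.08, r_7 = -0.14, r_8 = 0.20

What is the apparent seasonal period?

The largest autocorrelation is r_4 = 0.40, with a weaker echo at lag 8 (0.20); the remaining lags stay at or below 0.08.
The dominant spike at lag 4 indicates a seasonal period of 4.

4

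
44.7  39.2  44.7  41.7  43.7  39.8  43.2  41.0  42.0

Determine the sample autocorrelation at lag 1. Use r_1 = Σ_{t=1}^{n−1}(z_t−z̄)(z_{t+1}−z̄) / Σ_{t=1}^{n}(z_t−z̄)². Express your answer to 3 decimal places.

-0.742

Mean z̄ = (44.7 + 39.2 + 44.7 + 41.7 + 43.7 + 39.8 + 43.2 + 41.0 + 42.0)/9 = 42.2222
Numerator Σ_{t=1}^{8}(z_t−z̄)(z_{t+1}−z̄) = -23.9138
Denominator Σ(z_t−z̄)² = 32.2356
r_1 = -23.9138 / 32.2356 = -0.742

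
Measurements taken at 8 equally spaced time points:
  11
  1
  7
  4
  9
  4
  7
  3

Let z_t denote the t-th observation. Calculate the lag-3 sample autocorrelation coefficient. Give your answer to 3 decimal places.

Mean z̄ = (11 + 1 + 7 + 4 + 9 + 4 + 7 + 3)/8 = 5.7500
Deviations from mean: 5.2500, -4.7500, 1.2500, -1.7500, 3.2500, -1.7500, 1.2500, -2.7500
Numerator Σ_{t=1}^{5}(z_t−z̄)(z_{t+3}−z̄) = -37.9375
Denominator Σ(z_t−z̄)² = 77.5000
r_3 = -37.9375 / 77.5000 = -0.490

-0.490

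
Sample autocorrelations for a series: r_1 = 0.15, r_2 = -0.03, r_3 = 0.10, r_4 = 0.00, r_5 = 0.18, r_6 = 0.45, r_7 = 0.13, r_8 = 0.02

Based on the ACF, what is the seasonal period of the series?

The largest autocorrelation is r_6 = 0.45; the remaining lags stay at or below 0.18.
The dominant spike at lag 6 indicates a seasonal period of 6.

6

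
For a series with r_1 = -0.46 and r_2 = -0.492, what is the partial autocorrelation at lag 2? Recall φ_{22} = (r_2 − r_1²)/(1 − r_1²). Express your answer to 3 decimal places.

φ_{22} = (r_2 − r_1²) / (1 − r_1²)
r_1² = (-0.46)² = 0.2116
Numerator = -0.492 − 0.2116 = -0.7036; denominator = 1 − 0.2116 = 0.7884
φ_{22} = -0.7036 / 0.7884 = -0.892

-0.892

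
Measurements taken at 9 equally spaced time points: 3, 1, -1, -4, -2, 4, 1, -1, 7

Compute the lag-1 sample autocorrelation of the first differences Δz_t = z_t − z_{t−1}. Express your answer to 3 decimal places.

-0.085

First differences Δz: -2, -2, -3, 2, 6, -3, -2, 8
Mean of differences = 0.5000
Numerator Σ(Δz_t−Δz̄)(Δz_{t+1}−Δz̄) = -11.2500
Denominator Σ(Δz_t−Δz̄)² = 132.0000
r_1(Δz) = -11.2500 / 132.0000 = -0.085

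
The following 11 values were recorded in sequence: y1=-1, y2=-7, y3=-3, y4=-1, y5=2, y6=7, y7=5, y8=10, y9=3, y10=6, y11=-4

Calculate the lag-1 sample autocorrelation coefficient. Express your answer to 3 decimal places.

Mean ȳ = (-1 − 7 − 3 − 1 + 2 + 7 + 5 + 10 + 3 + 6 − 4)/11 = 1.5455
Numerator Σ_{t=1}^{10}(y_t−ȳ)(y_{t+1}−ȳ) = 115.6116
Denominator Σ(y_t−ȳ)² = 272.7273
r_1 = 115.6116 / 272.7273 = 0.424

0.424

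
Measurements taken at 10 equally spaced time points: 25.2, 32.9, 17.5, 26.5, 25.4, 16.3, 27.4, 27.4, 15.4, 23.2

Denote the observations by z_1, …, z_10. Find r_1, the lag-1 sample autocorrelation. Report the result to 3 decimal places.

Mean z̄ = (25.2 + 32.9 + 17.5 + 26.5 + 25.4 + 16.3 + 27.4 + 27.4 + 15.4 + 23.2)/10 = 23.7200
Numerator Σ_{t=1}^{9}(z_t−z̄)(z_{t+1}−z̄) = -108.6544
Denominator Σ(z_t−z̄)² = 287.3360
r_1 = -108.6544 / 287.3360 = -0.378

-0.378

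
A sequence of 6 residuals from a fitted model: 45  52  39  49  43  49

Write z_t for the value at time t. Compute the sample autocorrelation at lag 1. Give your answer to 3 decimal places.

Mean z̄ = (45 + 52 + 39 + 49 + 43 + 49)/6 = 46.1667
Deviations from mean: -1.1667, 5.8333, -7.1667, 2.8333, -3.1667, 2.8333
Numerator Σ_{t=1}^{5}(z_t−z̄)(z_{t+1}−z̄) = -86.8611
Denominator Σ(z_t−z̄)² = 112.8333
r_1 = -86.8611 / 112.8333 = -0.770

-0.770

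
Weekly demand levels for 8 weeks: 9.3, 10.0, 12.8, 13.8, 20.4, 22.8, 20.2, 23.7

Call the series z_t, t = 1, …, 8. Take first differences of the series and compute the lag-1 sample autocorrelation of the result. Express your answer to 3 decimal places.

-0.278

First differences Δz: 0.7, 2.8, 1.0, 6.6, 2.4, -2.6, 3.5
Mean of differences = 2.0571
Numerator Σ(Δz_t−Δz̄)(Δz_{t+1}−Δz̄) = -13.3547
Denominator Σ(Δz_t−Δz̄)² = 48.0371
r_1(Δz) = -13.3547 / 48.0371 = -0.278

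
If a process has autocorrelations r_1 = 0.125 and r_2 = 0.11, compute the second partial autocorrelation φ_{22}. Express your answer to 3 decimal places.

0.096

φ_{22} = (r_2 − r_1²) / (1 − r_1²)
r_1² = (0.125)² = 0.015625
Numerator = 0.11 − 0.0156 = 0.0944; denominator = 1 − 0.0156 = 0.9844
φ_{22} = 0.0944 / 0.9844 = 0.096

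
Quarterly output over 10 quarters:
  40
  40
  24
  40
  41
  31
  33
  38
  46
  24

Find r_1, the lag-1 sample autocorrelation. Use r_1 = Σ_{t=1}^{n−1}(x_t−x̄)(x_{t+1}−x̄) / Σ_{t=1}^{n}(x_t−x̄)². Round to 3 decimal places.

-0.351

Mean x̄ = (40 + 40 + 24 + 40 + 41 + 31 + 33 + 38 + 46 + 24)/10 = 35.7000
Numerator Σ_{t=1}^{9}(x_t−x̄)(x_{t+1}−x̄) = -174.5900
Denominator Σ(x_t−x̄)² = 498.1000
r_1 = -174.5900 / 498.1000 = -0.351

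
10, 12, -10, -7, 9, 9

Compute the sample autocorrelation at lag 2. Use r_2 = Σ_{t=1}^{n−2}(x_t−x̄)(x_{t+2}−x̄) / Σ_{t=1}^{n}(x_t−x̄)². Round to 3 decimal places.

Mean x̄ = (10 + 12 − 10 − 7 + 9 + 9)/6 = 3.8333
Deviations from mean: 6.1667, 8.1667, -13.8333, -10.8333, 5.1667, 5.1667
Σ(x_t−x̄)(x_{t+2}−x̄) = (-85.3056) + (-88.4722) + (-71.4722) + (-55.9722) = -301.2222
Denominator Σ(x_t−x̄)² = 466.8333
r_2 = -301.2222 / 466.8333 = -0.645

-0.645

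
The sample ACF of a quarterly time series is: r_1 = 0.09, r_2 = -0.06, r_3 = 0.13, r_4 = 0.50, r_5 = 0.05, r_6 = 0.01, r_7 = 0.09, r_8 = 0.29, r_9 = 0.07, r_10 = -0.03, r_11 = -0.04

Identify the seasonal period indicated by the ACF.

4

The largest autocorrelation is r_4 = 0.50, with a weaker echo at lag 8 (0.29); the remaining lags stay at or below 0.13.
The dominant spike at lag 4 indicates a seasonal period of 4.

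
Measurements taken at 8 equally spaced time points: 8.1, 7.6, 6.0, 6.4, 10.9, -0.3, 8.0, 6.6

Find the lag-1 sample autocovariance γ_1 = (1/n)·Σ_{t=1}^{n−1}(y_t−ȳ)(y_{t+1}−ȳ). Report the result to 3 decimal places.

-4.889

Mean ȳ = (8.1 + 7.6 + 6.0 + 6.4 + 10.9 − 0.3 + 8.0 + 6.6)/8 = 6.6625
Σ_{t=1}^{7}(y_t−ȳ)(y_{t+1}−ȳ) = -39.1114
γ_1 = -39.1114 / 8 = -4.889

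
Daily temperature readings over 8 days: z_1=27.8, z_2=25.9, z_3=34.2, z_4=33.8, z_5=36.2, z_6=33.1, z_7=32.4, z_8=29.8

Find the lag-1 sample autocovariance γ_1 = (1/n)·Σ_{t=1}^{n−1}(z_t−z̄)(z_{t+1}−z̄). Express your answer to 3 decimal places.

3.630

Mean z̄ = (27.8 + 25.9 + 34.2 + 33.8 + 36.2 + 33.1 + 32.4 + 29.8)/8 = 31.6500
Deviations: -3.8500, -5.7500, 2.5500, 2.1500, 4.5500, 1.4500, 0.7500, -1.8500
Σ_{t=1}^{7}(z_t−z̄)(z_{t+1}−z̄) = 29.0375
γ_1 = 29.0375 / 8 = 3.630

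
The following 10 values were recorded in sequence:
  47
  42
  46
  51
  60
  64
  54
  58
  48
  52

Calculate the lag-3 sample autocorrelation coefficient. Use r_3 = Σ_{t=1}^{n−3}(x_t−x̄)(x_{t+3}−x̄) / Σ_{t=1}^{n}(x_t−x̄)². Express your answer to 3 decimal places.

-0.360

Mean x̄ = (47 + 42 + 46 + 51 + 60 + 64 + 54 + 58 + 48 + 52)/10 = 52.2000
Σ(x_t−x̄)(x_{t+3}−x̄) = (6.2400) + (-79.5600) + (-73.1600) + (-2.1600) + (45.2400) + (-49.5600) + (-0.3600) = -153.3200
Denominator Σ(x_t−x̄)² = 425.6000
r_3 = -153.3200 / 425.6000 = -0.360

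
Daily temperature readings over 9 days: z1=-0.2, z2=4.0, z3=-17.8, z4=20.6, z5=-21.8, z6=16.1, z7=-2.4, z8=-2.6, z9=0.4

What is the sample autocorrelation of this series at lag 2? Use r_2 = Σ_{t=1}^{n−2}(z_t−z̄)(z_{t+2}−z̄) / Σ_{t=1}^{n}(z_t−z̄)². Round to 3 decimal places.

0.541

Mean z̄ = (-0.2 + 4.0 − 17.8 + 20.6 − 21.8 + 16.1 − 2.4 − 2.6 + 0.4)/9 = -0.4111
Σ(z_t−z̄)(z_{t+2}−z̄) = (-3.6710) + (92.6823) + (371.9290) + (346.9168) + (42.5401) + (-36.1410) + (-1.6132) = 812.6431
Denominator Σ(z_t−z̄)² = 1502.8489
r_2 = 812.6431 / 1502.8489 = 0.541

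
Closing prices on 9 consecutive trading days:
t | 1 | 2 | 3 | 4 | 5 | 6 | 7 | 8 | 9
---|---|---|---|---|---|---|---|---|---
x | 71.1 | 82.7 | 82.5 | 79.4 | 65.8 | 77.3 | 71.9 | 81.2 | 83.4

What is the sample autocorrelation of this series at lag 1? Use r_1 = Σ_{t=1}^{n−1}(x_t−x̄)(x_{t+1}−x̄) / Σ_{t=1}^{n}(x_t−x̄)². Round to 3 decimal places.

Mean x̄ = (71.1 + 82.7 + 82.5 + 79.4 + 65.8 + 77.3 + 71.9 + 81.2 + 83.4)/9 = 77.2556
Numerator Σ_{t=1}^{8}(x_t−x̄)(x_{t+1}−x̄) = -15.9153
Denominator Σ(x_t−x̄)² = 312.8622
r_1 = -15.9153 / 312.8622 = -0.051

-0.051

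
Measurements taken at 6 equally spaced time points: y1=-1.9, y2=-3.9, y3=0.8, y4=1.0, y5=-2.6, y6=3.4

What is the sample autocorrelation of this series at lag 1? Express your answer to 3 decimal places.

-0.247

Mean ȳ = (-1.9 − 3.9 + 0.8 + 1.0 − 2.6 + 3.4)/6 = -0.5333
Σ(y_t−ȳ)(y_{t+1}−ȳ) = (4.6011) + (-4.4889) + (2.0444) + (-3.1689) + (-8.1289) = -9.1411
Denominator Σ(y_t−ȳ)² = 37.0733
r_1 = -9.1411 / 37.0733 = -0.247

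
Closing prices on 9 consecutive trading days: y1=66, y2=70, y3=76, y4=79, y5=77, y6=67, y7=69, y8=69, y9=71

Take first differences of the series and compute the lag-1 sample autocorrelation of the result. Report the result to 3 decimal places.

First differences Δy: 4, 6, 3, -2, -10, 2, 0, 2
Mean of differences = 0.6250
Numerator Σ(Δy_t−Δȳ)(Δy_{t+1}−Δȳ) = 36.2344
Denominator Σ(Δy_t−Δȳ)² = 169.8750
r_1(Δy) = 36.2344 / 169.8750 = 0.213

0.213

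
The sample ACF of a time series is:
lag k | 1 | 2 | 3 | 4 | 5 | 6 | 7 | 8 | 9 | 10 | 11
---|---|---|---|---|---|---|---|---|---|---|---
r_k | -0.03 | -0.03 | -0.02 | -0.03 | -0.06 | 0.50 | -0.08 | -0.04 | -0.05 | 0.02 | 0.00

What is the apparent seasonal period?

6

The largest autocorrelation is r_6 = 0.50; the remaining lags stay at or below 0.02.
The dominant spike at lag 6 indicates a seasonal period of 6.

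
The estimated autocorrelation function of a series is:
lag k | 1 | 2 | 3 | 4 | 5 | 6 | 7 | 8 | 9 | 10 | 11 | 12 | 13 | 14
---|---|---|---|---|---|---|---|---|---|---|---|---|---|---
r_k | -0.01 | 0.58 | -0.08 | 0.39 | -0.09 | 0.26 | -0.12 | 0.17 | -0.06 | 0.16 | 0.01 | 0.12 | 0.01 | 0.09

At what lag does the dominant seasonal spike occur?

The largest autocorrelation is r_2 = 0.58, with weaker echoes at lags 4 (0.39), 6 (0.26), 8 (0.17) and 10 (0.16); the remaining lags stay at or below 0.12.
The dominant spike at lag 2 indicates a seasonal period of 2.

2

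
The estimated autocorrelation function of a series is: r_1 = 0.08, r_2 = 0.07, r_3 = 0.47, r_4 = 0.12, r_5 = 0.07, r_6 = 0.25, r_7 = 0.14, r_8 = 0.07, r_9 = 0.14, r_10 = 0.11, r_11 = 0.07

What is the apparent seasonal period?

The largest autocorrelation is r_3 = 0.47, with a weaker echo at lag 6 (0.25); the remaining lags stay at or below 0.14.
The dominant spike at lag 3 indicates a seasonal period of 3.

3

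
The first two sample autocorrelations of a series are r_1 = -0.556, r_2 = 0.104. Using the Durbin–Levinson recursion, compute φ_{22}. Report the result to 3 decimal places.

φ_{22} = (r_2 − r_1²) / (1 − r_1²)
r_1² = (-0.556)² = 0.309136
Numerator = 0.104 − 0.3091 = -0.2051; denominator = 1 − 0.3091 = 0.6909
φ_{22} = -0.2051 / 0.6909 = -0.297

-0.297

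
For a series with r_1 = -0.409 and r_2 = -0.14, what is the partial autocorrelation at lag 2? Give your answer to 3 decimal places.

φ_{22} = (r_2 − r_1²) / (1 − r_1²)
r_1² = (-0.409)² = 0.167281
Numerator = -0.14 − 0.1673 = -0.3073; denominator = 1 − 0.1673 = 0.8327
φ_{22} = -0.3073 / 0.8327 = -0.369

-0.369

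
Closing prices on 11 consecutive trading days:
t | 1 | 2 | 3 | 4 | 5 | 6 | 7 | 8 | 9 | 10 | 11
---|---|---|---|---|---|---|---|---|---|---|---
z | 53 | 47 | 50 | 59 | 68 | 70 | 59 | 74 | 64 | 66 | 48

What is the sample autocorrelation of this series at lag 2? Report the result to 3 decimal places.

Mean z̄ = (53 + 47 + 50 + 59 + 68 + 70 + 59 + 74 + 64 + 66 + 48)/11 = 59.8182
Numerator Σ_{t=1}^{9}(z_t−z̄)(z_{t+2}−z̄) = 161.2975
Denominator Σ(z_t−z̄)² = 875.6364
r_2 = 161.2975 / 875.6364 = 0.184

0.184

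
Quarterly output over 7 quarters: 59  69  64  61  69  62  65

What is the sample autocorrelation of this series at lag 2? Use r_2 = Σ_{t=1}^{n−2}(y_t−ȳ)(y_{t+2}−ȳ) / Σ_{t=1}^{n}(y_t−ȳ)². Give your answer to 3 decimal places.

Mean ȳ = (59 + 69 + 64 + 61 + 69 + 62 + 65)/7 = 64.1429
Deviations from mean: -5.1429, 4.8571, -0.1429, -3.1429, 4.8571, -2.1429, 0.8571
Σ(y_t−ȳ)(y_{t+2}−ȳ) = (0.7347) + (-15.2653) + (-0.6939) + (6.7347) + (4.1633) = -4.3265
Denominator Σ(y_t−ȳ)² = 88.8571
r_2 = -4.3265 / 88.8571 = -0.049

-0.049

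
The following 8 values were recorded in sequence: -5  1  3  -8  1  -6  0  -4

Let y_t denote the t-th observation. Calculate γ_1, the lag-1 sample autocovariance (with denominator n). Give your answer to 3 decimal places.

-8.164

Mean ȳ = (-5 + 1 + 3 − 8 + 1 − 6 + 0 − 4)/8 = -2.2500
Deviations: -2.7500, 3.2500, 5.2500, -5.7500, 3.2500, -3.7500, 2.2500, -1.7500
Σ_{t=1}^{7}(y_t−ȳ)(y_{t+1}−ȳ) = -65.3125
γ_1 = -65.3125 / 8 = -8.164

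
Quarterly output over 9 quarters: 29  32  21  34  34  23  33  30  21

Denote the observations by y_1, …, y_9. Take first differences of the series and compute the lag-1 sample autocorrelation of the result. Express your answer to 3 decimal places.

First differences Δy: 3, -11, 13, 0, -11, 10, -3, -9
Mean of differences = -1.0000
Numerator Σ(Δy_t−Δȳ)(Δy_{t+1}−Δȳ) = -292.0000
Denominator Σ(Δy_t−Δȳ)² = 602.0000
r_1(Δy) = -292.0000 / 602.0000 = -0.485

-0.485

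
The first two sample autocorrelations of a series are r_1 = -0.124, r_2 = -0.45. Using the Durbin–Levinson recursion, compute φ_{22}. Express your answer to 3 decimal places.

φ_{22} = (r_2 − r_1²) / (1 − r_1²)
r_1² = (-0.124)² = 0.015376
Numerator = -0.45 − 0.0154 = -0.4654; denominator = 1 − 0.0154 = 0.9846
φ_{22} = -0.4654 / 0.9846 = -0.473

-0.473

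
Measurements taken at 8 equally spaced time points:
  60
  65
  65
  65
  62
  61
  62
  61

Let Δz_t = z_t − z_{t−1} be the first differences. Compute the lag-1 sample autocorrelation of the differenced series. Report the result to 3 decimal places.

First differences Δz: 5, 0, 0, -3, -1, 1, -1
Mean of differences = 0.1429
Numerator Σ(Δz_t−Δz̄)(Δz_{t+1}−Δz̄) = 1.4082
Denominator Σ(Δz_t−Δz̄)² = 36.8571
r_1(Δz) = 1.4082 / 36.8571 = 0.038

0.038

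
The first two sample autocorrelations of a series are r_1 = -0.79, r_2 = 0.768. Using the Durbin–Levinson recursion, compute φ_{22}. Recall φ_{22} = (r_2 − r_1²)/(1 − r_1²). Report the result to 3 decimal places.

φ_{22} = (r_2 − r_1²) / (1 − r_1²)
r_1² = (-0.79)² = 0.6241
Numerator = 0.768 − 0.6241 = 0.1439; denominator = 1 − 0.6241 = 0.3759
φ_{22} = 0.1439 / 0.3759 = 0.383

0.383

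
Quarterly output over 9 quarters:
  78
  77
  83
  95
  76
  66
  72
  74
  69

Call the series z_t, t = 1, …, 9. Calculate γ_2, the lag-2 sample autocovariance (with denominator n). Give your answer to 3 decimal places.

-13.099

Mean z̄ = (78 + 77 + 83 + 95 + 76 + 66 + 72 + 74 + 69)/9 = 76.6667
Σ_{t=1}^{7}(z_t−z̄)(z_{t+2}−z̄) = -117.8889
γ_2 = -117.8889 / 9 = -13.099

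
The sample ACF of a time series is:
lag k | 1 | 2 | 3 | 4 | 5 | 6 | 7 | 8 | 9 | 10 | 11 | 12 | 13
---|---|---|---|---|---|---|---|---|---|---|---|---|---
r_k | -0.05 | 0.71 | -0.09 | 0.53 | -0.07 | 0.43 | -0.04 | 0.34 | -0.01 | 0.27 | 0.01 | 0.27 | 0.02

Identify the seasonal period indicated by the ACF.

The largest autocorrelation is r_2 = 0.71, with weaker echoes at lags 4 (0.53), 6 (0.43), 8 (0.34), 10 (0.27) and 12 (0.27); the remaining lags stay at or below 0.02.
The dominant spike at lag 2 indicates a seasonal period of 2.

2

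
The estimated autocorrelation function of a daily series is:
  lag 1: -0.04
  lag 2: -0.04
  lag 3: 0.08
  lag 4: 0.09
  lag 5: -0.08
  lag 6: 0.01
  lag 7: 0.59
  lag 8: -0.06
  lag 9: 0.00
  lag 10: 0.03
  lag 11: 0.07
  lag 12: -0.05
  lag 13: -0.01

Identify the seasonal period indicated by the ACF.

The largest autocorrelation is r_7 = 0.59; the remaining lags stay at or below 0.09.
The dominant spike at lag 7 indicates a seasonal period of 7.

7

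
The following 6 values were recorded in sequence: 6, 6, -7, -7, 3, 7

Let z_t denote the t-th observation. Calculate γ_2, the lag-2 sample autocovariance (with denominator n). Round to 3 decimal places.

-23.148

Mean z̄ = (6 + 6 − 7 − 7 + 3 + 7)/6 = 1.3333
Σ_{t=1}^{4}(z_t−z̄)(z_{t+2}−z̄) = -138.8889
γ_2 = -138.8889 / 6 = -23.148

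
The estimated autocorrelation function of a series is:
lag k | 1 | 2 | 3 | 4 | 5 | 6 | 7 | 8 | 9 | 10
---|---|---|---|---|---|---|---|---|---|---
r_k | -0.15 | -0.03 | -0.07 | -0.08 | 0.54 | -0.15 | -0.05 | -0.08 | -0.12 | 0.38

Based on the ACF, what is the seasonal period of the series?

5

The largest autocorrelation is r_5 = 0.54, with a weaker echo at lag 10 (0.38); the remaining lags stay at or below -0.03.
The dominant spike at lag 5 indicates a seasonal period of 5.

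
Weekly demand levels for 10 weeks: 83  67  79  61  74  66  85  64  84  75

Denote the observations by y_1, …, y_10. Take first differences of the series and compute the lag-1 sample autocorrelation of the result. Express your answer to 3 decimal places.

-0.843

First differences Δy: -16, 12, -18, 13, -8, 19, -21, 20, -9
Mean of differences = -0.8889
Numerator Σ(Δy_t−Δȳ)(Δy_{t+1}−Δȳ) = -1882.6790
Denominator Σ(Δy_t−Δȳ)² = 2232.8889
r_1(Δy) = -1882.6790 / 2232.8889 = -0.843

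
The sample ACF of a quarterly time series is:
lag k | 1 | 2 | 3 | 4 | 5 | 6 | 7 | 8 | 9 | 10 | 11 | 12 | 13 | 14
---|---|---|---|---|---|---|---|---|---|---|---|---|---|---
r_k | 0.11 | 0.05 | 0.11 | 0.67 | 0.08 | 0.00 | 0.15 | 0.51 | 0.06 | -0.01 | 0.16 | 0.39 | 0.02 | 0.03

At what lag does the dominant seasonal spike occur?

4

The largest autocorrelation is r_4 = 0.67, with weaker echoes at lags 8 (0.51) and 12 (0.39); the remaining lags stay at or below 0.16.
The dominant spike at lag 4 indicates a seasonal period of 4.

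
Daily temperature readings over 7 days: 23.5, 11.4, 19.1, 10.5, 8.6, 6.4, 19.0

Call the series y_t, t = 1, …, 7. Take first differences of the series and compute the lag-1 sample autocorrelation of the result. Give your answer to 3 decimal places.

-0.385

First differences Δy: -12.1, 7.7, -8.6, -1.9, -2.2, 12.6
Mean of differences = -0.7500
Numerator Σ(Δy_t−Δȳ)(Δy_{t+1}−Δȳ) = -170.9025
Denominator Σ(Δy_t−Δȳ)² = 443.4950
r_1(Δy) = -170.9025 / 443.4950 = -0.385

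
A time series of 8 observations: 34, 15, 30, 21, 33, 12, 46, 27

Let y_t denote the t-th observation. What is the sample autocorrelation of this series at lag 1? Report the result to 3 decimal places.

-0.637

Mean ȳ = (34 + 15 + 30 + 21 + 33 + 12 + 46 + 27)/8 = 27.2500
Numerator Σ_{t=1}^{7}(y_t−ȳ)(y_{t+1}−ȳ) = -547.8125
Denominator Σ(y_t−ȳ)² = 859.5000
r_1 = -547.8125 / 859.5000 = -0.637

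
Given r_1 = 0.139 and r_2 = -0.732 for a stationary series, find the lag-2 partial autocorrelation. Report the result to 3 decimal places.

φ_{22} = (r_2 − r_1²) / (1 − r_1²)
r_1² = (0.139)² = 0.019321
Numerator = -0.732 − 0.0193 = -0.7513; denominator = 1 − 0.0193 = 0.9807
φ_{22} = -0.7513 / 0.9807 = -0.766

-0.766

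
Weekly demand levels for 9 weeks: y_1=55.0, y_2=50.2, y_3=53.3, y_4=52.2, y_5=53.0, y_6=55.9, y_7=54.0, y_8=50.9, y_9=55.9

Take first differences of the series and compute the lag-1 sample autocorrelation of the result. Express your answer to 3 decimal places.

-0.396

First differences Δy: -4.8, 3.1, -1.1, 0.8, 2.9, -1.9, -3.1, 5.0
Mean of differences = 0.1125
Numerator Σ(Δy_t−Δȳ)(Δy_{t+1}−Δȳ) = -32.0614
Denominator Σ(Δy_t−Δȳ)² = 81.0288
r_1(Δy) = -32.0614 / 81.0288 = -0.396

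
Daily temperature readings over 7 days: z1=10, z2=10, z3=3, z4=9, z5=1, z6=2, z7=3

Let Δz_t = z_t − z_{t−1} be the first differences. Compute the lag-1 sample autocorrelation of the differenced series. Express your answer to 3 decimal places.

-0.754

First differences Δz: 0, -7, 6, -8, 1, 1
Mean of differences = -1.1667
Numerator Σ(Δz_t−Δz̄)(Δz_{t+1}−Δz̄) = -107.6944
Denominator Σ(Δz_t−Δz̄)² = 142.8333
r_1(Δz) = -107.6944 / 142.8333 = -0.754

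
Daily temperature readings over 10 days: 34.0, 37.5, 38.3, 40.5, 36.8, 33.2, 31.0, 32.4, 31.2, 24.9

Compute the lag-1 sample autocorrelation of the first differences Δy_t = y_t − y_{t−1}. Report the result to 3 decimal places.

First differences Δy: 3.5, 0.8, 2.2, -3.7, -3.6, -2.2, 1.4, -1.2, -6.3
Mean of differences = -1.0111
Numerator Σ(Δy_t−Δȳ)(Δy_{t+1}−Δȳ) = 13.0677
Denominator Σ(Δy_t−Δȳ)² = 83.1089
r_1(Δy) = 13.0677 / 83.1089 = 0.157

0.157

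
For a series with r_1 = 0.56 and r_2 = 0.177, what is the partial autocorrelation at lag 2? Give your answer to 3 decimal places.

-0.199

φ_{22} = (r_2 − r_1²) / (1 − r_1²)
r_1² = (0.56)² = 0.3136
Numerator = 0.177 − 0.3136 = -0.1366; denominator = 1 − 0.3136 = 0.6864
φ_{22} = -0.1366 / 0.6864 = -0.199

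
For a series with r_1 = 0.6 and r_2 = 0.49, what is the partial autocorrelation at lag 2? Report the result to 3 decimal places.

φ_{22} = (r_2 − r_1²) / (1 − r_1²)
r_1² = (0.6)² = 0.36
Numerator = 0.49 − 0.3600 = 0.1300; denominator = 1 − 0.3600 = 0.6400
φ_{22} = 0.1300 / 0.6400 = 0.203

0.203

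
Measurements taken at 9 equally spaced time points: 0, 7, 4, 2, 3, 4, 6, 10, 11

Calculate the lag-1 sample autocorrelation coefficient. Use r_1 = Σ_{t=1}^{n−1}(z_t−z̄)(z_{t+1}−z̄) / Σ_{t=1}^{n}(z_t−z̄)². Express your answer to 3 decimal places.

0.310

Mean z̄ = (0 + 7 + 4 + 2 + 3 + 4 + 6 + 10 + 11)/9 = 5.2222
Numerator Σ_{t=1}^{8}(z_t−z̄)(z_{t+1}−z̄) = 32.7284
Denominator Σ(z_t−z̄)² = 105.5556
r_1 = 32.7284 / 105.5556 = 0.310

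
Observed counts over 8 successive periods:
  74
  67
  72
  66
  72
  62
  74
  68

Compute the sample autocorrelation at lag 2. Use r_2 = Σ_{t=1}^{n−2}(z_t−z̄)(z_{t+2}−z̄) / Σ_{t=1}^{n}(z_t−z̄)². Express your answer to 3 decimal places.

0.571

Mean z̄ = (74 + 67 + 72 + 66 + 72 + 62 + 74 + 68)/8 = 69.3750
Deviations from mean: 4.6250, -2.3750, 2.6250, -3.3750, 2.6250, -7.3750, 4.6250, -1.3750
Σ(z_t−z̄)(z_{t+2}−z̄) = (12.1406) + (8.0156) + (6.8906) + (24.8906) + (12.1406) + (10.1406) = 74.2188
Denominator Σ(z_t−z̄)² = 129.8750
r_2 = 74.2188 / 129.8750 = 0.571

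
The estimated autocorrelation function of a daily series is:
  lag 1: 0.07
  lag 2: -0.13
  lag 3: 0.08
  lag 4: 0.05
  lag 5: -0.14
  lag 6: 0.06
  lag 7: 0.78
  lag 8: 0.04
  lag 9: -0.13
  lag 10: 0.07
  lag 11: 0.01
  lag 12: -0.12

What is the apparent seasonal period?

7

The largest autocorrelation is r_7 = 0.78; the remaining lags stay at or below 0.08.
The dominant spike at lag 7 indicates a seasonal period of 7.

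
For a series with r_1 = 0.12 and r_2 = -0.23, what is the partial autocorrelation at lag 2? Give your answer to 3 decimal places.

φ_{22} = (r_2 − r_1²) / (1 − r_1²)
r_1² = (0.12)² = 0.0144
Numerator = -0.23 − 0.0144 = -0.2444; denominator = 1 − 0.0144 = 0.9856
φ_{22} = -0.2444 / 0.9856 = -0.248

-0.248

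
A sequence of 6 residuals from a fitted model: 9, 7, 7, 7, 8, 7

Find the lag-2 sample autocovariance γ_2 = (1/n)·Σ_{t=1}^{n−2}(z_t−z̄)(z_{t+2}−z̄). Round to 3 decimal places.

Mean z̄ = (9 + 7 + 7 + 7 + 8 + 7)/6 = 7.5000
Deviations: 1.5000, -0.5000, -0.5000, -0.5000, 0.5000, -0.5000
Σ_{t=1}^{4}(z_t−z̄)(z_{t+2}−z̄) = -0.5000
γ_2 = -0.5000 / 6 = -0.083

-0.083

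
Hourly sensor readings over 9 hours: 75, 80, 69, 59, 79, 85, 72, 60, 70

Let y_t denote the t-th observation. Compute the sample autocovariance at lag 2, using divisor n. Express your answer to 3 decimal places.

-51.052

Mean ȳ = (75 + 80 + 69 + 59 + 79 + 85 + 72 + 60 + 70)/9 = 72.1111
Σ_{t=1}^{7}(y_t−ȳ)(y_{t+2}−ȳ) = -459.4691
γ_2 = -459.4691 / 9 = -51.052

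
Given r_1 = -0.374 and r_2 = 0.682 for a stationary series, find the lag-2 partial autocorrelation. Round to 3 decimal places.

φ_{22} = (r_2 − r_1²) / (1 − r_1²)
r_1² = (-0.374)² = 0.139876
Numerator = 0.682 − 0.1399 = 0.5421; denominator = 1 − 0.1399 = 0.8601
φ_{22} = 0.5421 / 0.8601 = 0.630

0.630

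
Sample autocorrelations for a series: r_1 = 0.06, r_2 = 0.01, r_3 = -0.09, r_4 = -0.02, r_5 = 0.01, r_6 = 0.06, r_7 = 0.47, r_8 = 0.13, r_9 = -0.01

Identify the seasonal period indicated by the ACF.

The largest autocorrelation is r_7 = 0.47; the remaining lags stay at or below 0.13.
The dominant spike at lag 7 indicates a seasonal period of 7.

7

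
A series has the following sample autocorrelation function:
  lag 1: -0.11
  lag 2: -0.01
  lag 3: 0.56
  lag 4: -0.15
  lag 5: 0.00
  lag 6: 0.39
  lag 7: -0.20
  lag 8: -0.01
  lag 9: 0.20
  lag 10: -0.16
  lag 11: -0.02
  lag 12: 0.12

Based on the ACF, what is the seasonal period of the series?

3

The largest autocorrelation is r_3 = 0.56, with weaker echoes at lags 6 (0.39) and 9 (0.20); the remaining lags stay at or below 0.12.
The dominant spike at lag 3 indicates a seasonal period of 3.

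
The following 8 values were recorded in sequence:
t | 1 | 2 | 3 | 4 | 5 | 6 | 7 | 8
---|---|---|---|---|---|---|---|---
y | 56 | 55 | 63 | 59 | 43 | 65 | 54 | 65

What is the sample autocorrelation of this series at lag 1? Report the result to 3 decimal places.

Mean ȳ = (56 + 55 + 63 + 59 + 43 + 65 + 54 + 65)/8 = 57.5000
Numerator Σ_{t=1}^{7}(y_t−ȳ)(y_{t+1}−ȳ) = -184.7500
Denominator Σ(y_t−ȳ)² = 376.0000
r_1 = -184.7500 / 376.0000 = -0.491

-0.491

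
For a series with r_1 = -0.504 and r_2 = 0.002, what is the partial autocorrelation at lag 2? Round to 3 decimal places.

φ_{22} = (r_2 − r_1²) / (1 − r_1²)
r_1² = (-0.504)² = 0.254016
Numerator = 0.002 − 0.2540 = -0.2520; denominator = 1 − 0.2540 = 0.7460
φ_{22} = -0.2520 / 0.7460 = -0.338

-0.338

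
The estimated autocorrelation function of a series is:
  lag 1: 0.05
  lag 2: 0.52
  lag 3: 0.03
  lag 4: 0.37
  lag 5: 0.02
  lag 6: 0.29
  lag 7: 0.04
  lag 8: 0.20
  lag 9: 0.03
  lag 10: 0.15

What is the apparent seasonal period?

The largest autocorrelation is r_2 = 0.52, with weaker echoes at lags 4 (0.37), 6 (0.29), 8 (0.20) and 10 (0.15); the remaining lags stay at or below 0.05.
The dominant spike at lag 2 indicates a seasonal period of 2.

2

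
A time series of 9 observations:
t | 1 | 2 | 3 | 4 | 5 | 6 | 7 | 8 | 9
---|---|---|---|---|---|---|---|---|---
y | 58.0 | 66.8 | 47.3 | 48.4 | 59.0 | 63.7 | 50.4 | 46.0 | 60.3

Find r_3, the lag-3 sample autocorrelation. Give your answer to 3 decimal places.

-0.007

Mean ȳ = (58.0 + 66.8 + 47.3 + 48.4 + 59.0 + 63.7 + 50.4 + 46.0 + 60.3)/9 = 55.5444
Σ(y_t−ȳ)(y_{t+3}−ȳ) = (-17.5436) + (38.8942) + (-67.2380) + (36.7542) + (-32.9814) + (38.7842) = -3.3304
Denominator Σ(y_t−ȳ)² = 470.3622
r_3 = -3.3304 / 470.3622 = -0.007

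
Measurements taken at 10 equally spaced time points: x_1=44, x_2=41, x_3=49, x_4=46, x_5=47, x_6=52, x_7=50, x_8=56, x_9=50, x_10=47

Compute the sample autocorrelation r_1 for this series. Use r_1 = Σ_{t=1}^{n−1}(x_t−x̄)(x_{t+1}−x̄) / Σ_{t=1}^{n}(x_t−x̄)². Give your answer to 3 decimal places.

0.336

Mean x̄ = (44 + 41 + 49 + 46 + 47 + 52 + 50 + 56 + 50 + 47)/10 = 48.2000
Numerator Σ_{t=1}^{9}(x_t−x̄)(x_{t+1}−x̄) = 53.5600
Denominator Σ(x_t−x̄)² = 159.6000
r_1 = 53.5600 / 159.6000 = 0.336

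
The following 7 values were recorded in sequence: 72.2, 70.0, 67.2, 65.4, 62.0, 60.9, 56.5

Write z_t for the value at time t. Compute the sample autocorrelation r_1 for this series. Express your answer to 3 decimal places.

Mean z̄ = (72.2 + 70.0 + 67.2 + 65.4 + 62.0 + 60.9 + 56.5)/7 = 64.8857
Σ(z_t−z̄)(z_{t+1}−z̄) = (37.4073) + (11.8359) + (1.1902) + (-1.4841) + (11.5016) + (33.4231) = 93.8741
Denominator Σ(z_t−z̄)² = 179.8086
r_1 = 93.8741 / 179.8086 = 0.522

0.522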